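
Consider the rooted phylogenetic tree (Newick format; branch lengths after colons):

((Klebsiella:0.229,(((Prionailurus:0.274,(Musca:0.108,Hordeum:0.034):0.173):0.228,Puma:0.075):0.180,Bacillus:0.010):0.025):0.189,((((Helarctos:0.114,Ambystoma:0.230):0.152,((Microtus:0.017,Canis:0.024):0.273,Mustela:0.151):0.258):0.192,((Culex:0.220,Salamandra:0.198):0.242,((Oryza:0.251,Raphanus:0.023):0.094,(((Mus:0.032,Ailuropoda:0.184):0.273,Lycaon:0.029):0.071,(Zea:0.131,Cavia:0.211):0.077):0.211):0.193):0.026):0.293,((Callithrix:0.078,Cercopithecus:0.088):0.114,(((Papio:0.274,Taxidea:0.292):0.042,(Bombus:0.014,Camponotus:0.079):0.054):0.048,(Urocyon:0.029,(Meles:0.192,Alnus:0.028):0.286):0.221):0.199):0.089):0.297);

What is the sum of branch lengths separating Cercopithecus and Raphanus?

0.920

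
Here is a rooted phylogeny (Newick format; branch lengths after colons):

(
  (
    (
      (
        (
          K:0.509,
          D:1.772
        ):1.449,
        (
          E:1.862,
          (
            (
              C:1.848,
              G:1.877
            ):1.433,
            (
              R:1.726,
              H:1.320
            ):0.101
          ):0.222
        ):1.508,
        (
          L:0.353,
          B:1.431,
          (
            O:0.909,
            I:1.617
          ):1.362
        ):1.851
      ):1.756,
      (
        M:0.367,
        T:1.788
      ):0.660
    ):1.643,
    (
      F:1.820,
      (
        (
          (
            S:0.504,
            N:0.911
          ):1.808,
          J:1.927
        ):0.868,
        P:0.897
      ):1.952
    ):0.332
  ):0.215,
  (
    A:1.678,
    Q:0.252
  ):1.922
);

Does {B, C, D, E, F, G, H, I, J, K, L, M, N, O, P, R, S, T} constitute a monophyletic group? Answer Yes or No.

Yes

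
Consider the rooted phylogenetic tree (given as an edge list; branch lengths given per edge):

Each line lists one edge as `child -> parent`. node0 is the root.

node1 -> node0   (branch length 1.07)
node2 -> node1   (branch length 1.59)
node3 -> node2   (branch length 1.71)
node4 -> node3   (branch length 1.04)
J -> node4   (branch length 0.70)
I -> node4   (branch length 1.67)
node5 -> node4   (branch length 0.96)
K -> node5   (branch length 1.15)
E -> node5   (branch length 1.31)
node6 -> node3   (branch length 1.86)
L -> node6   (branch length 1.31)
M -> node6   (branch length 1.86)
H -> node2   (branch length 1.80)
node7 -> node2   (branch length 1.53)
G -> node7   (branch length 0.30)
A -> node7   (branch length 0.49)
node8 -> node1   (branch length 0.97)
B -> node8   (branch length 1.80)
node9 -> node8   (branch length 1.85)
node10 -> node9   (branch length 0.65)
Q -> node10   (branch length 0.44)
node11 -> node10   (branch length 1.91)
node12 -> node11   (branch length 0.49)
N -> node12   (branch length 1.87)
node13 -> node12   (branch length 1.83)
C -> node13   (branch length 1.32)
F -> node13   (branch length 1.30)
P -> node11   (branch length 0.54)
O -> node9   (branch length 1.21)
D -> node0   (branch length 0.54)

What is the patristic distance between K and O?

10.48

The path runs K → … → MRCA → … → O; the MRCA is the node subtending ((((J,I,(K,E)),(L,M)),H,(G,A)),(B,((Q,((N,(C,F)),P)),O))).
Branch lengths along that path: 1.15 + 0.96 + 1.04 + 1.71 + 1.59 + 0.97 + 1.85 + 1.21 = 10.48.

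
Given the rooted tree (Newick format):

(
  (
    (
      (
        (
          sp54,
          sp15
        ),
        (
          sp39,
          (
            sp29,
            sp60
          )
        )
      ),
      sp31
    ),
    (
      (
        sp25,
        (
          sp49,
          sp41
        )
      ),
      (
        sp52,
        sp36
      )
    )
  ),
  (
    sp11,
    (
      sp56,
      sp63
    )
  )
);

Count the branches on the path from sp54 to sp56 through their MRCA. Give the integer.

The MRCA of sp54 and sp56 is the root of the tree.
From sp54 up to that node: 5 branches. From sp56 up to the same node: 3 branches. Total: 5 + 3 = 8.

8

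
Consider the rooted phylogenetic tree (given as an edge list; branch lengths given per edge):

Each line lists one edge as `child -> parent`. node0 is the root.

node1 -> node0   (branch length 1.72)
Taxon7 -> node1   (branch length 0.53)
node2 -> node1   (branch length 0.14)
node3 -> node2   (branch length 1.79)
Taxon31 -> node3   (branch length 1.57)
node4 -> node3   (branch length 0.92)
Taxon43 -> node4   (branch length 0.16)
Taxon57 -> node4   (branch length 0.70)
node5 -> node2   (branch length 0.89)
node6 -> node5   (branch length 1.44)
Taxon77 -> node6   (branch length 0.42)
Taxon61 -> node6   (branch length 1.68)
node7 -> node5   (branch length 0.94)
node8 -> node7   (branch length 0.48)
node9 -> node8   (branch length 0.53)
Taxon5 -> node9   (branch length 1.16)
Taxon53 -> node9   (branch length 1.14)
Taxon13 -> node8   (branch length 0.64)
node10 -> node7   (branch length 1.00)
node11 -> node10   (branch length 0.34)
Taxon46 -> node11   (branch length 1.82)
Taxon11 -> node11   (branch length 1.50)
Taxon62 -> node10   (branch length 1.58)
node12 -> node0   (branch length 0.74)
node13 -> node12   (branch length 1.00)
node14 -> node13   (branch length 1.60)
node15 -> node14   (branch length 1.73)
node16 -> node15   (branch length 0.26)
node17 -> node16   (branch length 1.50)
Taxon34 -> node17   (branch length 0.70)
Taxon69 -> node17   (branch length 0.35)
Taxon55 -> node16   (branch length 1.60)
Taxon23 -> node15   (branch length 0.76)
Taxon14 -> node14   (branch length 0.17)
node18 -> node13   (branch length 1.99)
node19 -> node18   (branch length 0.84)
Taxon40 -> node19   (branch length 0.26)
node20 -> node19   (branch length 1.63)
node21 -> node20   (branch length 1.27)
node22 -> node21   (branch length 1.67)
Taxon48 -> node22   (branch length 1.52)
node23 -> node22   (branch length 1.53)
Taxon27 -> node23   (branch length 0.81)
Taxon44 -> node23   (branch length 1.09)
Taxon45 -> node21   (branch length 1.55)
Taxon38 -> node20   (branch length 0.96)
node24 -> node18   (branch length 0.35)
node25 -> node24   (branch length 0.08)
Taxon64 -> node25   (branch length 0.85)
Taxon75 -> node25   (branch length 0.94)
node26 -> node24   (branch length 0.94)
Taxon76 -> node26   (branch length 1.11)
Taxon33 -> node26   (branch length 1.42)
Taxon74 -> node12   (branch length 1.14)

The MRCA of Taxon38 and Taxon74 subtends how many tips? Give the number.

16

The MRCA of Taxon38 and Taxon74 is the node subtending ((((((Taxon34,Taxon69),Taxon55),Taxon23),Taxon14),((Taxon40,(((Taxon48,(Taxon27,Taxon44)),Taxon45),Taxon38)),((Taxon64,Taxon75),(Taxon76,Taxon33)))),Taxon74).
That clade contains 16 terminal taxa: Taxon14, Taxon23, Taxon27, Taxon33, Taxon34, Taxon38, Taxon40, Taxon44, Taxon45, Taxon48, Taxon55, Taxon64, Taxon69, Taxon74, Taxon75, Taxon76.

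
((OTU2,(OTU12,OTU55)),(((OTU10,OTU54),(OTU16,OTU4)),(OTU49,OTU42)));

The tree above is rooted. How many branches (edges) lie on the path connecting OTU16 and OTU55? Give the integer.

The MRCA of OTU16 and OTU55 is the root of the tree.
From OTU16 up to that node: 4 branches. From OTU55 up to the same node: 3 branches. Total: 4 + 3 = 7.

7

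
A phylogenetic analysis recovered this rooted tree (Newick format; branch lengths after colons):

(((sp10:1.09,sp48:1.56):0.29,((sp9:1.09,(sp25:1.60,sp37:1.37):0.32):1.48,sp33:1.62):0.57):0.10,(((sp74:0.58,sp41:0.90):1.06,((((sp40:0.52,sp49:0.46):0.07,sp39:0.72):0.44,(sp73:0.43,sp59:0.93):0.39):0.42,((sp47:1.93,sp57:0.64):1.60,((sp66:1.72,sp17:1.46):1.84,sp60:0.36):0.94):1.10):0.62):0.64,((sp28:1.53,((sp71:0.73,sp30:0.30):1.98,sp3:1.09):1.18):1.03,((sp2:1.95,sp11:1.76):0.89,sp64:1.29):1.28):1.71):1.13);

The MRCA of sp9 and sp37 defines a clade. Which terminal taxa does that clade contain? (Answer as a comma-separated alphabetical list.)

sp25, sp37, sp9

Tracing sp9: it sits inside (sp9,(sp25,sp37)).
Tracing sp37: it sits inside (sp25,sp37).
The smallest clade enclosing both is (sp9,(sp25,sp37)); the answer is its 3 terminal taxa in alphabetical order.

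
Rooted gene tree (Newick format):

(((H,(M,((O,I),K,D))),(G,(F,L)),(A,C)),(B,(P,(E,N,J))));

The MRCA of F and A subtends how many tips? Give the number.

11

The MRCA of F and A is the node subtending ((H,(M,((O,I),K,D))),(G,(F,L)),(A,C)).
That clade contains 11 terminal taxa: A, C, D, F, G, H, I, K, L, M, O.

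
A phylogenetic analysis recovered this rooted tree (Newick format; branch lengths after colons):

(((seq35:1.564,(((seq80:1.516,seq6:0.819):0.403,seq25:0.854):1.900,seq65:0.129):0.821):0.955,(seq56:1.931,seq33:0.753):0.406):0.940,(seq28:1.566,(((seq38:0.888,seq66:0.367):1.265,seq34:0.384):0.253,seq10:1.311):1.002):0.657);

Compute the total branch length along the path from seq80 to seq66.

10.079

The path runs seq80 → … → MRCA → … → seq66; the MRCA is the root of the tree.
Branch lengths along that path: 1.516 + 0.403 + 1.900 + 0.821 + 0.955 + 0.940 + 0.657 + 1.002 + 0.253 + 1.265 + 0.367 = 10.079.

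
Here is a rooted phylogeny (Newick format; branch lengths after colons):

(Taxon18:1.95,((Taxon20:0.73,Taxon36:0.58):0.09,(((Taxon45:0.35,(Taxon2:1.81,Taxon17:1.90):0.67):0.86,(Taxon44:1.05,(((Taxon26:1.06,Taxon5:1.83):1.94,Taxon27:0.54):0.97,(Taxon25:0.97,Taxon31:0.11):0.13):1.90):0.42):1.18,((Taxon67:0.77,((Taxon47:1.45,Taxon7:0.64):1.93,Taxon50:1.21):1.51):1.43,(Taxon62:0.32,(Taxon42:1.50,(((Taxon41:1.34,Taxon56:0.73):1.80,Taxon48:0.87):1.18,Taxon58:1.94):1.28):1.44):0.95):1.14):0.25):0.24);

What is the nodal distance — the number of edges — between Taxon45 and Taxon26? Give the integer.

The MRCA of Taxon45 and Taxon26 is the node subtending ((Taxon45,(Taxon2,Taxon17)),(Taxon44,(((Taxon26,Taxon5),Taxon27),(Taxon25,Taxon31)))).
From Taxon45 up to that node: 2 branches. From Taxon26 up to the same node: 5 branches. Total: 2 + 5 = 7.

7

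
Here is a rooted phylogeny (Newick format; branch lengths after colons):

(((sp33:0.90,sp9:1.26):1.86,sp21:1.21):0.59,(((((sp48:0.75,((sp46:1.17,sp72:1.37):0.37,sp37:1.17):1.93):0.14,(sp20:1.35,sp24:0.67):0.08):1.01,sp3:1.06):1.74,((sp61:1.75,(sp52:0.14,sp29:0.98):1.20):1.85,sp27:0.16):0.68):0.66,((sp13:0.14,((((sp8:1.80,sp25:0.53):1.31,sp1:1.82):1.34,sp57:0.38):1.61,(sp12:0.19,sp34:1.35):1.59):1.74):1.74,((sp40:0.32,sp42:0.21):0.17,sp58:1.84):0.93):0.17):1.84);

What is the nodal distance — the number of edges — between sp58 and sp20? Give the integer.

8

The MRCA of sp58 and sp20 is the node subtending (((((sp48,((sp46,sp72),sp37)),(sp20,sp24)),sp3),((sp61,(sp52,sp29)),sp27)),((sp13,((((sp8,sp25),sp1),sp57),(sp12,sp34))),((sp40,sp42),sp58))).
From sp58 up to that node: 3 branches. From sp20 up to the same node: 5 branches. Total: 3 + 5 = 8.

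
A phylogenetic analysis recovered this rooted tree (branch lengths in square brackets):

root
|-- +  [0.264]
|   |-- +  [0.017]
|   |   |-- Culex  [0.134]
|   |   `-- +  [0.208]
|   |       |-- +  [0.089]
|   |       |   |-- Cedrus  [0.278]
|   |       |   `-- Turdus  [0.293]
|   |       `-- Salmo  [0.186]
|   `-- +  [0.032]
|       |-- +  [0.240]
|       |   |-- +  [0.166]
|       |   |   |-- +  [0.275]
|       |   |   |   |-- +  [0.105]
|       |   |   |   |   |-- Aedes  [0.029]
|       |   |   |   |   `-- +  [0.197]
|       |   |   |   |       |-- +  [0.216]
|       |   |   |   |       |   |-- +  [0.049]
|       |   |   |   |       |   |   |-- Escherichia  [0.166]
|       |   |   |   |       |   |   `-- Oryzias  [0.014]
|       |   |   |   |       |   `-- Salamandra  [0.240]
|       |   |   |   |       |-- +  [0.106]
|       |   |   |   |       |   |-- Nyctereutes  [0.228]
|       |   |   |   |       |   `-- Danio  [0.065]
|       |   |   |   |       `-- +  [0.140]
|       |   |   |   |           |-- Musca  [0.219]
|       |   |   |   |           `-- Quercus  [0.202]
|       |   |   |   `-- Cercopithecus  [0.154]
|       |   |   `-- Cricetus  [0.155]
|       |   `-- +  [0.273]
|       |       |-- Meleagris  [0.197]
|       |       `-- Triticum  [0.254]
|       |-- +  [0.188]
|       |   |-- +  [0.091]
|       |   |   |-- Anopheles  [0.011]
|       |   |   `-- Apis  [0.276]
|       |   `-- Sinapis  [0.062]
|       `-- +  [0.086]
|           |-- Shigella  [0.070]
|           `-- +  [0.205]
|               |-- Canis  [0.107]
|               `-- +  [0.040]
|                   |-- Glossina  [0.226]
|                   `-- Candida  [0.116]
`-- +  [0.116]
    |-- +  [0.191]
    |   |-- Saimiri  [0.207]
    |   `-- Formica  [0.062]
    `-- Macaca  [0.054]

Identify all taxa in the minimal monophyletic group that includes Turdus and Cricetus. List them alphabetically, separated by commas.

Tracing Turdus: it sits inside (Cedrus,Turdus).
Tracing Cricetus: it sits inside (((Aedes,(((Escherichia,Oryzias),Salamandra),(Nyctereutes,Danio),(Musca,Quercus))),Cercopithecus),Cricetus).
The smallest clade enclosing both is ((Culex,((Cedrus,Turdus),Salmo)),(((((Aedes,(((Escherichia,Oryzias),Salamandra),(Nyctereutes,Danio),(Musca,Quercus))),Cercopithecus),Cricetus),(Meleagris,Triticum)),((Anopheles,Apis),Sinapis),(Shigella,(Canis,(Glossina,Candida))))); the answer is its 23 terminal taxa in alphabetical order.

Aedes, Anopheles, Apis, Candida, Canis, Cedrus, Cercopithecus, Cricetus, Culex, Danio, Escherichia, Glossina, Meleagris, Musca, Nyctereutes, Oryzias, Quercus, Salamandra, Salmo, Shigella, Sinapis, Triticum, Turdus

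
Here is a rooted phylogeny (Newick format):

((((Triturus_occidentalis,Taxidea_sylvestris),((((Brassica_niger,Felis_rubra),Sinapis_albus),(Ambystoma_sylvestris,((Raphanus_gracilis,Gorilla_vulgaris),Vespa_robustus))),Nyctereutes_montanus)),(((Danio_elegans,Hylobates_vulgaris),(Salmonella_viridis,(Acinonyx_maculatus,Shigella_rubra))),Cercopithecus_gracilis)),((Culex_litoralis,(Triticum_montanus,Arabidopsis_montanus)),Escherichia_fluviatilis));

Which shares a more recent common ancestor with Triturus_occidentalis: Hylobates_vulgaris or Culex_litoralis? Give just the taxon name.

The MRCA of Triturus_occidentalis and Hylobates_vulgaris subtends (((Triturus_occidentalis,Taxidea_sylvestris),((((Brassica_niger,Felis_rubra),Sinapis_albus),(Ambystoma_sylvestris,((Raphanus_gracilis,Gorilla_vulgaris),Vespa_robustus))),Nyctereutes_montanus)),(((Danio_elegans,Hylobates_vulgaris),(Salmonella_viridis,(Acinonyx_maculatus,Shigella_rubra))),Cercopithecus_gracilis)) (16 taxa).
The MRCA of Triturus_occidentalis and Culex_litoralis is the root, subtending the entire tree (20 taxa).
The first is nested inside the second, so Triturus_occidentalis shares a more recent common ancestor with Hylobates_vulgaris.

Hylobates_vulgaris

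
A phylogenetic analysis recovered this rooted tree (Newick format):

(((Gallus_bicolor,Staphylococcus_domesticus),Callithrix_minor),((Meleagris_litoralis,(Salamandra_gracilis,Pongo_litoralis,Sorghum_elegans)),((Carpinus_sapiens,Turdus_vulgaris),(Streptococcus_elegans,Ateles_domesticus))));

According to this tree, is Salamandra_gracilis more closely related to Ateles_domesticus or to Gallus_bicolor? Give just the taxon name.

The MRCA of Salamandra_gracilis and Ateles_domesticus subtends ((Meleagris_litoralis,(Salamandra_gracilis,Pongo_litoralis,Sorghum_elegans)),((Carpinus_sapiens,Turdus_vulgaris),(Streptococcus_elegans,Ateles_domesticus))) (8 taxa).
The MRCA of Salamandra_gracilis and Gallus_bicolor is the root, subtending the entire tree (11 taxa).
The first is nested inside the second, so Salamandra_gracilis shares a more recent common ancestor with Ateles_domesticus.

Ateles_domesticus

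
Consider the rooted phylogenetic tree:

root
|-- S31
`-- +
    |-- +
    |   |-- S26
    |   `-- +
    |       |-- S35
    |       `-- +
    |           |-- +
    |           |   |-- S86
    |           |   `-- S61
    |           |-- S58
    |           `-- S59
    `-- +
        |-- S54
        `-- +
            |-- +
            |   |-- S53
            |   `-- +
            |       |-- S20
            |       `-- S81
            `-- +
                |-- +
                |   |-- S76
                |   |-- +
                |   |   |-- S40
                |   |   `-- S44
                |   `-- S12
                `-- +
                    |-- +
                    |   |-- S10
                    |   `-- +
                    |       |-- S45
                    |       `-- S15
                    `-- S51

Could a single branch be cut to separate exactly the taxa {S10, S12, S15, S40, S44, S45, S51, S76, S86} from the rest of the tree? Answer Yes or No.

The MRCA of the listed taxa subtends ((S26,(S35,((S86,S61),S58,S59))),(S54,((S53,(S20,S81)),((S76,(S40,S44),S12),((S10,(S45,S15)),S51))))).
That clade also contains S20, S26, S35, S53, S54, S58, S59, S61, S81, which are not in the proposed group, so the group is not monophyletic.

No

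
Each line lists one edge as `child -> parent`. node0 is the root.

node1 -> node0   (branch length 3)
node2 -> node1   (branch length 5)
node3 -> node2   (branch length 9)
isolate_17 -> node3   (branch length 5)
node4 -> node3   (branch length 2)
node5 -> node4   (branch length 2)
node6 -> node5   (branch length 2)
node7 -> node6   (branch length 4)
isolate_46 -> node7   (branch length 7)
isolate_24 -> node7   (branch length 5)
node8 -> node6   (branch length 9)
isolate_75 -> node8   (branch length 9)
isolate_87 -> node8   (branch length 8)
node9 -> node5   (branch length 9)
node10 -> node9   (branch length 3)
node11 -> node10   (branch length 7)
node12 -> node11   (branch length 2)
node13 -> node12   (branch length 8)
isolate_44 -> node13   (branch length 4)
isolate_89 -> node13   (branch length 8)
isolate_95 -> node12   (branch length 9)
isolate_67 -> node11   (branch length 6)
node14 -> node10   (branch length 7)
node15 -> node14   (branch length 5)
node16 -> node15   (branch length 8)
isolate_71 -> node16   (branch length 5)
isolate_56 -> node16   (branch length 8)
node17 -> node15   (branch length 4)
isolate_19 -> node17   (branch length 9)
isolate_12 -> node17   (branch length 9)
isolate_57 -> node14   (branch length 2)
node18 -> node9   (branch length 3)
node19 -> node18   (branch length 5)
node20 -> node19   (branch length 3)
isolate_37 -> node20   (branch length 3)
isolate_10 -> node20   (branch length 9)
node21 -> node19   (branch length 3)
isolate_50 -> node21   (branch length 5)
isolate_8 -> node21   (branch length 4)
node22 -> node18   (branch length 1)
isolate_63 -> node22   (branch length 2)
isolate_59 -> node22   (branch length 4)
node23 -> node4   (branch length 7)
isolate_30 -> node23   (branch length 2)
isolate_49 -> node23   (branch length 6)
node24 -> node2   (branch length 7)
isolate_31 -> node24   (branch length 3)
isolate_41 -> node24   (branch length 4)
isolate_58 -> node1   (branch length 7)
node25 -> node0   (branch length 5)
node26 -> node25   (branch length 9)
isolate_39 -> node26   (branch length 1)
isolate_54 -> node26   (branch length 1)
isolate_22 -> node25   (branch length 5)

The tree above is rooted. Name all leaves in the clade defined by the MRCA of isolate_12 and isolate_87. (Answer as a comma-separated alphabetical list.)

isolate_10, isolate_12, isolate_19, isolate_24, isolate_37, isolate_44, isolate_46, isolate_50, isolate_56, isolate_57, isolate_59, isolate_63, isolate_67, isolate_71, isolate_75, isolate_8, isolate_87, isolate_89, isolate_95

Tracing isolate_12: it sits inside (isolate_19,isolate_12).
Tracing isolate_87: it sits inside (isolate_75,isolate_87).
The smallest clade enclosing both is (((isolate_46,isolate_24),(isolate_75,isolate_87)),(((((isolate_44,isolate_89),isolate_95),isolate_67),(((isolate_71,isolate_56),(isolate_19,isolate_12)),isolate_57)),(((isolate_37,isolate_10),(isolate_50,isolate_8)),(isolate_63,isolate_59)))); the answer is its 19 terminal taxa in alphabetical order.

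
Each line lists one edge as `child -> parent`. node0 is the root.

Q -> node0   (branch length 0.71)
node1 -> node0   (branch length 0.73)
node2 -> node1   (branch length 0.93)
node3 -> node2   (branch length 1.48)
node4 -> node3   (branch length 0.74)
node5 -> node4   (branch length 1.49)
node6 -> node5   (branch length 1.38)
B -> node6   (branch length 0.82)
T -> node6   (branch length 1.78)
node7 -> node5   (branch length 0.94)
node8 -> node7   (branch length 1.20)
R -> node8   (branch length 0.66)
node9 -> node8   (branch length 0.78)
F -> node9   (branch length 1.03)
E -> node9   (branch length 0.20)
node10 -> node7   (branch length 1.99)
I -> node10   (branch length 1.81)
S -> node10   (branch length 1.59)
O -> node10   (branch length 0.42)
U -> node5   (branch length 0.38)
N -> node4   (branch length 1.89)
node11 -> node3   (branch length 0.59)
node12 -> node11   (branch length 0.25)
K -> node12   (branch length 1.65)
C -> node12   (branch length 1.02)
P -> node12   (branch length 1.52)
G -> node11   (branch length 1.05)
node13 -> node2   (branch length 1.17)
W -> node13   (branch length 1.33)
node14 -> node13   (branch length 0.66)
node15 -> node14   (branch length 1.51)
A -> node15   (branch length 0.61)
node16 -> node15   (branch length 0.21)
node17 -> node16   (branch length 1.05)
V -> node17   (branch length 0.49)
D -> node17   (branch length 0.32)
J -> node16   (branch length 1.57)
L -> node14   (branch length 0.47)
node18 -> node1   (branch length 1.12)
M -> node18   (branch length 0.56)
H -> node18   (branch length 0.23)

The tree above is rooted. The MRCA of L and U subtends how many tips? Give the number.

The MRCA of L and U is the node subtending (((((B,T),((R,(F,E)),(I,S,O)),U),N),((K,C,P),G)),(W,((A,((V,D),J)),L))).
That clade contains 20 terminal taxa: A, B, C, D, E, F, G, I, J, K, L, N, O, P, R, S, T, U, V, W.

20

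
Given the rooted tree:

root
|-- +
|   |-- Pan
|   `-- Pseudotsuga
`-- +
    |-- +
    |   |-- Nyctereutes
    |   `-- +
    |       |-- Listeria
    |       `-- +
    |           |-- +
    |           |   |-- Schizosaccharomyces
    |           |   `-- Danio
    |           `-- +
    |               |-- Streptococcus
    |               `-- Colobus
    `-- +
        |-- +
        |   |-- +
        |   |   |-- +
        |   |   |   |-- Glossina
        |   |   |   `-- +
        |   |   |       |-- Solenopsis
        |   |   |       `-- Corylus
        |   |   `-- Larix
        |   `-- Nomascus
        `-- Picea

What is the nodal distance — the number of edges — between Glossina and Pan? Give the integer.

8

The MRCA of Glossina and Pan is the root of the tree.
From Glossina up to that node: 6 branches. From Pan up to the same node: 2 branches. Total: 6 + 2 = 8.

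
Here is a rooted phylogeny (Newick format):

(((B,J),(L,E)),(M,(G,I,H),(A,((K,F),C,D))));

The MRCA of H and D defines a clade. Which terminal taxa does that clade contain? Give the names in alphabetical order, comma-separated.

A, C, D, F, G, H, I, K, M

Tracing H: it sits inside (G,I,H).
Tracing D: it sits inside ((K,F),C,D).
The smallest clade enclosing both is (M,(G,I,H),(A,((K,F),C,D))); the answer is its 9 terminal taxa in alphabetical order.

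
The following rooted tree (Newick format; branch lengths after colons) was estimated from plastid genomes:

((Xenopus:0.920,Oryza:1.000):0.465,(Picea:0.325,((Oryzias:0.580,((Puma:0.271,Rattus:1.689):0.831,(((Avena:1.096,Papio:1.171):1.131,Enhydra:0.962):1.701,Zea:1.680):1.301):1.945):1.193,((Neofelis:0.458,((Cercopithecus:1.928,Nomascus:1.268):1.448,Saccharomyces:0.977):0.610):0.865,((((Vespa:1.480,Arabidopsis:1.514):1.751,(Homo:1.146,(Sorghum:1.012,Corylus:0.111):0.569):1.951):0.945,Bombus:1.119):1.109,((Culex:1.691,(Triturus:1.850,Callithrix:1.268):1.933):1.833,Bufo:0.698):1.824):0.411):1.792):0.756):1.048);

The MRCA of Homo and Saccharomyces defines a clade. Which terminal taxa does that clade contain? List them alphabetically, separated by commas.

Arabidopsis, Bombus, Bufo, Callithrix, Cercopithecus, Corylus, Culex, Homo, Neofelis, Nomascus, Saccharomyces, Sorghum, Triturus, Vespa

Tracing Homo: it sits inside (Homo,(Sorghum,Corylus)).
Tracing Saccharomyces: it sits inside ((Cercopithecus,Nomascus),Saccharomyces).
The smallest clade enclosing both is ((Neofelis,((Cercopithecus,Nomascus),Saccharomyces)),((((Vespa,Arabidopsis),(Homo,(Sorghum,Corylus))),Bombus),((Culex,(Triturus,Callithrix)),Bufo))); the answer is its 14 terminal taxa in alphabetical order.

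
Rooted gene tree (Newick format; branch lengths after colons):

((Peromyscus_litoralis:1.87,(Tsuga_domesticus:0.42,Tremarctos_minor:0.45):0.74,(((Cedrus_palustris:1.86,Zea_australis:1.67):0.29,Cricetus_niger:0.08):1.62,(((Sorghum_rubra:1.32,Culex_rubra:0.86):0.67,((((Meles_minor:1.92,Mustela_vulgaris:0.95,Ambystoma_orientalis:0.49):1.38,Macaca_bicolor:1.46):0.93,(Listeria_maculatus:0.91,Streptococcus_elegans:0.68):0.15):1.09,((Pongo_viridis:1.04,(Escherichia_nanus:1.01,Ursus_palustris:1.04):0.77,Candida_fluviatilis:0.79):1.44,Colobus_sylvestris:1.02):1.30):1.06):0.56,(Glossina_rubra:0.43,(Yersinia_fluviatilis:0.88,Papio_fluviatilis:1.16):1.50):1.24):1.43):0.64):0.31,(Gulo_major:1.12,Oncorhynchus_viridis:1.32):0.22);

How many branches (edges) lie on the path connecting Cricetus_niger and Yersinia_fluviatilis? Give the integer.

6

The MRCA of Cricetus_niger and Yersinia_fluviatilis is the node subtending (((Cedrus_palustris,Zea_australis),Cricetus_niger),(((Sorghum_rubra,Culex_rubra),((((Meles_minor,Mustela_vulgaris,Ambystoma_orientalis),Macaca_bicolor),(Listeria_maculatus,Streptococcus_elegans)),((Pongo_viridis,(Escherichia_nanus,Ursus_palustris),Candida_fluviatilis),Colobus_sylvestris))),(Glossina_rubra,(Yersinia_fluviatilis,Papio_fluviatilis)))).
From Cricetus_niger up to that node: 2 branches. From Yersinia_fluviatilis up to the same node: 4 branches. Total: 2 + 4 = 6.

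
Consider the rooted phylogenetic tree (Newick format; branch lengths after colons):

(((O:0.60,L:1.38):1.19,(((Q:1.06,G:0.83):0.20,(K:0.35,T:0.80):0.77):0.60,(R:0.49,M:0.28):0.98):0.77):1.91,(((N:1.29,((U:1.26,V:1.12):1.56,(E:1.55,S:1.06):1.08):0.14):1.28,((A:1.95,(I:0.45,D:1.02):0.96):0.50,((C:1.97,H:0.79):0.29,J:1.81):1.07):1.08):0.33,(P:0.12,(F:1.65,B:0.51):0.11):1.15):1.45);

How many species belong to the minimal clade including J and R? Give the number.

The MRCA of J and R is the root, so the clade is the entire tree.
That clade contains 22 terminal taxa: A, B, C, D, E, F, G, H, I, J, K, L, M, N, O, P, Q, R, S, T, U, V.

22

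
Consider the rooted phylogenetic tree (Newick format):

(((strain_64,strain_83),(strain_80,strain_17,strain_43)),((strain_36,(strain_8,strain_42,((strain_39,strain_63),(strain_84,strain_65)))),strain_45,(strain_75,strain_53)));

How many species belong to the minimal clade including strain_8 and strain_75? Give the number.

The MRCA of strain_8 and strain_75 is the node subtending ((strain_36,(strain_8,strain_42,((strain_39,strain_63),(strain_84,strain_65)))),strain_45,(strain_75,strain_53)).
That clade contains 10 terminal taxa: strain_36, strain_39, strain_42, strain_45, strain_53, strain_63, strain_65, strain_75, strain_8, strain_84.

10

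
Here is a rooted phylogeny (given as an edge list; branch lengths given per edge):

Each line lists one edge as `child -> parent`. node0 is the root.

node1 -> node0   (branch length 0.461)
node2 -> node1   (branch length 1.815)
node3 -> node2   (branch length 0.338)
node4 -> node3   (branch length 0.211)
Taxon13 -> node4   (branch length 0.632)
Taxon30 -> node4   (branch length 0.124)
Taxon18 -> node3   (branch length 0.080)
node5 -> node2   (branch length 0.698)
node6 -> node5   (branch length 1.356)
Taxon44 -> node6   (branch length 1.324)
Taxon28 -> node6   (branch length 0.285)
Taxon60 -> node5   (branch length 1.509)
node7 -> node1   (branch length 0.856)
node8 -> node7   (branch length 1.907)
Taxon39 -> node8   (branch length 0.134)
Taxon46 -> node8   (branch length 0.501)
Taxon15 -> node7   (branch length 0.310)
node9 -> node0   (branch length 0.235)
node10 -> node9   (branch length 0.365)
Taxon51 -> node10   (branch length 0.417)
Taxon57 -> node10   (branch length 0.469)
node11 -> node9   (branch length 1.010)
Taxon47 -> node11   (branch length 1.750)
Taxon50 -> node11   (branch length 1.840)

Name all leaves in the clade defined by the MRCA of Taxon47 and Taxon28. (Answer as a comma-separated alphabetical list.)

Taxon13, Taxon15, Taxon18, Taxon28, Taxon30, Taxon39, Taxon44, Taxon46, Taxon47, Taxon50, Taxon51, Taxon57, Taxon60

Tracing Taxon47: it sits inside (Taxon47,Taxon50).
Tracing Taxon28: it sits inside (Taxon44,Taxon28).
The smallest clade enclosing both is the whole tree (their MRCA is the root), so the answer is all 13 tips in alphabetical order.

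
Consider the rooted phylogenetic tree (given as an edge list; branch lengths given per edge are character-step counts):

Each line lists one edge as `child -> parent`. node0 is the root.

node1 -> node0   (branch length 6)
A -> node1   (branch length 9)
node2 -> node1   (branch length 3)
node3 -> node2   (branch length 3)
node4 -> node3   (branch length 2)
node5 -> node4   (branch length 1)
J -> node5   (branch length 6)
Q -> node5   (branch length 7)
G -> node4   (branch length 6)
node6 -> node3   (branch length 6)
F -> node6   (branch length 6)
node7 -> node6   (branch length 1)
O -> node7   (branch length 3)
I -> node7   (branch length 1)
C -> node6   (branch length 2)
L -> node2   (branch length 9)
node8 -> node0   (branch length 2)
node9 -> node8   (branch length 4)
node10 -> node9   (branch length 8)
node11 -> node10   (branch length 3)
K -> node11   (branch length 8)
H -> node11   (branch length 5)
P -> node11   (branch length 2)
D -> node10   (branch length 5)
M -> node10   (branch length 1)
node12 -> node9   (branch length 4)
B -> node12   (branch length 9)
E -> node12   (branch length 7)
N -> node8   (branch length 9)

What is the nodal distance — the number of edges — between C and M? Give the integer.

The MRCA of C and M is the root of the tree.
From C up to that node: 5 branches. From M up to the same node: 4 branches. Total: 5 + 4 = 9.

9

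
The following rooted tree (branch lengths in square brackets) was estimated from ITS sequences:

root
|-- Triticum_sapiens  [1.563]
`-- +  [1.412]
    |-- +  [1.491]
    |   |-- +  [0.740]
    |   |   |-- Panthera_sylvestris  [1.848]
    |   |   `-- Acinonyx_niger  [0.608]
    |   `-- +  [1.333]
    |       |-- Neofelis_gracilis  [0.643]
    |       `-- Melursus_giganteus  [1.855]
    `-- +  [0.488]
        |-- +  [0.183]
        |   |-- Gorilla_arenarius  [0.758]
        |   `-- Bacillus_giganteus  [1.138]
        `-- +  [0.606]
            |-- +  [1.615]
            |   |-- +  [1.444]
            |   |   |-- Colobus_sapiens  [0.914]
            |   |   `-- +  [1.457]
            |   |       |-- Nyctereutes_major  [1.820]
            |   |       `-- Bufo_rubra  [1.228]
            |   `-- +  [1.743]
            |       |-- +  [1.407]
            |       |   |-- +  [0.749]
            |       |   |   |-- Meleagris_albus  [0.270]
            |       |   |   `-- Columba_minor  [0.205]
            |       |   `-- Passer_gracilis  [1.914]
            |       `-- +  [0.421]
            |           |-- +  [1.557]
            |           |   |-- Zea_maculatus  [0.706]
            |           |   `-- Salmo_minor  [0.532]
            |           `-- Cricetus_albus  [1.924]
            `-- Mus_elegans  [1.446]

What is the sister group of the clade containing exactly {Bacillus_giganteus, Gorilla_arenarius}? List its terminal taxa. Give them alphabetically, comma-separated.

The clade containing exactly {Bacillus_giganteus, Gorilla_arenarius} attaches to the tree at the node subtending ((Gorilla_arenarius,Bacillus_giganteus),(((Colobus_sapiens,(Nyctereutes_major,Bufo_rubra)),(((Meleagris_albus,Columba_minor),Passer_gracilis),((Zea_maculatus,Salmo_minor),Cricetus_albus))),Mus_elegans)).
The other lineage descending from that same node — the sister group — is (((Colobus_sapiens,(Nyctereutes_major,Bufo_rubra)),(((Meleagris_albus,Columba_minor),Passer_gracilis),((Zea_maculatus,Salmo_minor),Cricetus_albus))),Mus_elegans); its 10 tips in alphabetical order are the answer.

Bufo_rubra, Colobus_sapiens, Columba_minor, Cricetus_albus, Meleagris_albus, Mus_elegans, Nyctereutes_major, Passer_gracilis, Salmo_minor, Zea_maculatus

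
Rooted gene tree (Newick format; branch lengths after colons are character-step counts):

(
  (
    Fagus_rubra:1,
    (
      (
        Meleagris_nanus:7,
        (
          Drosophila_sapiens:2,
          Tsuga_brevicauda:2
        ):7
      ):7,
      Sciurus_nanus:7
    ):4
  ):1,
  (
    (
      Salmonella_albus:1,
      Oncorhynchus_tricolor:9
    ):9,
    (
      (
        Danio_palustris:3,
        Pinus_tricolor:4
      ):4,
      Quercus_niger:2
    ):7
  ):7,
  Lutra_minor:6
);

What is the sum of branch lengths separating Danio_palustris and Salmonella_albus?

The path runs Danio_palustris → … → MRCA → … → Salmonella_albus; the MRCA is the node subtending ((Salmonella_albus,Oncorhynchus_tricolor),((Danio_palustris,Pinus_tricolor),Quercus_niger)).
Branch lengths along that path: 3 + 4 + 7 + 9 + 1 = 24.

24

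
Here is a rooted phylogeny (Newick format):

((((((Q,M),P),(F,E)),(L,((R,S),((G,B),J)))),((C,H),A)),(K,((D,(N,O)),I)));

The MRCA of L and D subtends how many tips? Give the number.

19

The MRCA of L and D is the root, so the clade is the entire tree.
That clade contains 19 terminal taxa: A, B, C, D, E, F, G, H, I, J, K, L, M, N, O, P, Q, R, S.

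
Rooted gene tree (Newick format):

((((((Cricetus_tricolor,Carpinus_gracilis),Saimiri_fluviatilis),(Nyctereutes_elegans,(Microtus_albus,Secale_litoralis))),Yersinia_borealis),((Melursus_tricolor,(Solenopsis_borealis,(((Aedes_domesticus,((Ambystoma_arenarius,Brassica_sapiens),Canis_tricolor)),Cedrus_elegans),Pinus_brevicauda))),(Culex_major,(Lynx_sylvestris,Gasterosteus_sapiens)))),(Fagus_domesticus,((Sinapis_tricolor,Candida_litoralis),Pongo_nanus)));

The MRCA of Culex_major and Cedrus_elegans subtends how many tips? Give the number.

11

The MRCA of Culex_major and Cedrus_elegans is the node subtending ((Melursus_tricolor,(Solenopsis_borealis,(((Aedes_domesticus,((Ambystoma_arenarius,Brassica_sapiens),Canis_tricolor)),Cedrus_elegans),Pinus_brevicauda))),(Culex_major,(Lynx_sylvestris,Gasterosteus_sapiens))).
That clade contains 11 terminal taxa: Aedes_domesticus, Ambystoma_arenarius, Brassica_sapiens, Canis_tricolor, Cedrus_elegans, Culex_major, Gasterosteus_sapiens, Lynx_sylvestris, Melursus_tricolor, Pinus_brevicauda, Solenopsis_borealis.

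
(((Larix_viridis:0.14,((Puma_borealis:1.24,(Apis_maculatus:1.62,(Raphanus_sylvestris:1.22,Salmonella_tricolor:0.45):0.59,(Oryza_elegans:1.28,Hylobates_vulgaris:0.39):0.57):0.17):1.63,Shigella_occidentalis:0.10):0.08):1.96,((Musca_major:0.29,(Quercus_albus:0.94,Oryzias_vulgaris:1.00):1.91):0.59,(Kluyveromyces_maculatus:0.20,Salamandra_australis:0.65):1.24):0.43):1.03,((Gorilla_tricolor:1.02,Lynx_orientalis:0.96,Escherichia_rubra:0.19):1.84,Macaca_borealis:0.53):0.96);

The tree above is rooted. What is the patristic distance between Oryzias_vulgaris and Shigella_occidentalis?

The path runs Oryzias_vulgaris → … → MRCA → … → Shigella_occidentalis; the MRCA is the node subtending ((Larix_viridis,((Puma_borealis,(Apis_maculatus,(Raphanus_sylvestris,Salmonella_tricolor),(Oryza_elegans,Hylobates_vulgaris))),Shigella_occidentalis)),((Musca_major,(Quercus_albus,Oryzias_vulgaris)),(Kluyveromyces_maculatus,Salamandra_australis))).
Branch lengths along that path: 1.00 + 1.91 + 0.59 + 0.43 + 1.96 + 0.08 + 0.10 = 6.07.

6.07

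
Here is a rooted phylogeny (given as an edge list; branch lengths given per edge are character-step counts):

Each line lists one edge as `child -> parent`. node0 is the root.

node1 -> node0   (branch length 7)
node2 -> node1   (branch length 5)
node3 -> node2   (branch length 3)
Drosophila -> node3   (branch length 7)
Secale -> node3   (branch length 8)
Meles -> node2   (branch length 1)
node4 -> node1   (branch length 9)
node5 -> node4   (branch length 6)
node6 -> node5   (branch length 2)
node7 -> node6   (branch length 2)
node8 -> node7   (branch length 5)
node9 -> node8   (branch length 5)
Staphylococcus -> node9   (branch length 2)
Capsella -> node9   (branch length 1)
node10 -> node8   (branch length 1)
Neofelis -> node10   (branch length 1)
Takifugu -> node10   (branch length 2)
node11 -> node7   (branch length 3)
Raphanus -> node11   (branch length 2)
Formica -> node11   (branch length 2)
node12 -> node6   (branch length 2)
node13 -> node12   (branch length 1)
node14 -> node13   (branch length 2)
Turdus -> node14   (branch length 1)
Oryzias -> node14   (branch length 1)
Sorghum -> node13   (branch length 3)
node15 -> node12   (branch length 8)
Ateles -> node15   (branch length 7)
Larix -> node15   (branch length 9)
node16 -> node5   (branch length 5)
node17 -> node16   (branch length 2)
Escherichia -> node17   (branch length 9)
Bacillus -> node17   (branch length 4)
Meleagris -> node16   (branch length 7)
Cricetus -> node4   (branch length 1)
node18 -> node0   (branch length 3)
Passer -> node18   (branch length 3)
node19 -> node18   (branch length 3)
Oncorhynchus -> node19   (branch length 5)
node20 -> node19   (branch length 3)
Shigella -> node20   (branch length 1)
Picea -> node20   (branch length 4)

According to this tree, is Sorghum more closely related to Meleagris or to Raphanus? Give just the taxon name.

The MRCA of Sorghum and Raphanus subtends ((((Staphylococcus,Capsella),(Neofelis,Takifugu)),(Raphanus,Formica)),(((Turdus,Oryzias),Sorghum),(Ateles,Larix))) (11 taxa).
The MRCA of Sorghum and Meleagris subtends (((((Staphylococcus,Capsella),(Neofelis,Takifugu)),(Raphanus,Formica)),(((Turdus,Oryzias),Sorghum),(Ateles,Larix))),((Escherichia,Bacillus),Meleagris)) (14 taxa).
The first is nested inside the second, so Sorghum shares a more recent common ancestor with Raphanus.

Raphanus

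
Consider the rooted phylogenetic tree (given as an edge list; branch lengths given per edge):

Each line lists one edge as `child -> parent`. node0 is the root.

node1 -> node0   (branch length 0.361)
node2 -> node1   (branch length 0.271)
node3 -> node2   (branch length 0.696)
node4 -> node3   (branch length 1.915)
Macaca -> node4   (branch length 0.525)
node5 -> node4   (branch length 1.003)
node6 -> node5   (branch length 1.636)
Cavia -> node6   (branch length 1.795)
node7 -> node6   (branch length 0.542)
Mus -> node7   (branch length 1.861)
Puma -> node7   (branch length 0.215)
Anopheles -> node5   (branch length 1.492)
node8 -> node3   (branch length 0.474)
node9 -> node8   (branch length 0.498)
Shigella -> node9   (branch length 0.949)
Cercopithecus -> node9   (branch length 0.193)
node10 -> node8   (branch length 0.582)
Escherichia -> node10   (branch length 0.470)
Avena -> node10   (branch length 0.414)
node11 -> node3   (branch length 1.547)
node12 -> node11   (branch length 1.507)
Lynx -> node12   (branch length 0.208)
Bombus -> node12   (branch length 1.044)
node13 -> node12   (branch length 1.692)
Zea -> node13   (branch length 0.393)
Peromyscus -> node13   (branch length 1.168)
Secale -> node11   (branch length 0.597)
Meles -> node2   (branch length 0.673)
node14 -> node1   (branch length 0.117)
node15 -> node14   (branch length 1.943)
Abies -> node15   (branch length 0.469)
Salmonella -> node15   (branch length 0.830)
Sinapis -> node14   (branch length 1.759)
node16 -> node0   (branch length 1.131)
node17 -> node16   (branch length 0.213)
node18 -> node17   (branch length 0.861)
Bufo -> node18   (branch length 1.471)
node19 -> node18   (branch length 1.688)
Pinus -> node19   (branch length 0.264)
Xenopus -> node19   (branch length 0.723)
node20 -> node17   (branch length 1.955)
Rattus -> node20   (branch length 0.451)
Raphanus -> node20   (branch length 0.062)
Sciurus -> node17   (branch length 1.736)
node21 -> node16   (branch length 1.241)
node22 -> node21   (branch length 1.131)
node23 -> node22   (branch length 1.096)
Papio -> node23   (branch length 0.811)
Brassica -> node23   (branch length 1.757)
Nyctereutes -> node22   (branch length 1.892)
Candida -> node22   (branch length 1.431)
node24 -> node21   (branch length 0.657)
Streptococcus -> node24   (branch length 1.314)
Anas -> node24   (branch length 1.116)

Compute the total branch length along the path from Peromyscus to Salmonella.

The path runs Peromyscus → … → MRCA → … → Salmonella; the MRCA is the node subtending ((((Macaca,((Cavia,(Mus,Puma)),Anopheles)),((Shigella,Cercopithecus),(Escherichia,Avena)),((Lynx,Bombus,(Zea,Peromyscus)),Secale)),Meles),((Abies,Salmonella),Sinapis)).
Branch lengths along that path: 1.168 + 1.692 + 1.507 + 1.547 + 0.696 + 0.271 + 0.117 + 1.943 + 0.830 = 9.771.

9.771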